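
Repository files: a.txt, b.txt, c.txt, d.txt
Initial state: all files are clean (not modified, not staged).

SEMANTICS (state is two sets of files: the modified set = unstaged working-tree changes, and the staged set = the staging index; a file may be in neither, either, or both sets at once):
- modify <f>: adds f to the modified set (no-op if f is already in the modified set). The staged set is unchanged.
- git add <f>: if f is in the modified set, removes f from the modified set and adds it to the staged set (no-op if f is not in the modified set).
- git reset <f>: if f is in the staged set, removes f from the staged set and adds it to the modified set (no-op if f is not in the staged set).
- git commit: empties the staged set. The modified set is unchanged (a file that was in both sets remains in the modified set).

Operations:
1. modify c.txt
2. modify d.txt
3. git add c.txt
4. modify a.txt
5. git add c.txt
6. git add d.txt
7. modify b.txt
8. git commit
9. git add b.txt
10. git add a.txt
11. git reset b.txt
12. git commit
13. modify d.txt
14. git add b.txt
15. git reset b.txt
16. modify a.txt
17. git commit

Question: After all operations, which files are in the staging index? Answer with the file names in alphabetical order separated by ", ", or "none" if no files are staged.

Answer: none

Derivation:
After op 1 (modify c.txt): modified={c.txt} staged={none}
After op 2 (modify d.txt): modified={c.txt, d.txt} staged={none}
After op 3 (git add c.txt): modified={d.txt} staged={c.txt}
After op 4 (modify a.txt): modified={a.txt, d.txt} staged={c.txt}
After op 5 (git add c.txt): modified={a.txt, d.txt} staged={c.txt}
After op 6 (git add d.txt): modified={a.txt} staged={c.txt, d.txt}
After op 7 (modify b.txt): modified={a.txt, b.txt} staged={c.txt, d.txt}
After op 8 (git commit): modified={a.txt, b.txt} staged={none}
After op 9 (git add b.txt): modified={a.txt} staged={b.txt}
After op 10 (git add a.txt): modified={none} staged={a.txt, b.txt}
After op 11 (git reset b.txt): modified={b.txt} staged={a.txt}
After op 12 (git commit): modified={b.txt} staged={none}
After op 13 (modify d.txt): modified={b.txt, d.txt} staged={none}
After op 14 (git add b.txt): modified={d.txt} staged={b.txt}
After op 15 (git reset b.txt): modified={b.txt, d.txt} staged={none}
After op 16 (modify a.txt): modified={a.txt, b.txt, d.txt} staged={none}
After op 17 (git commit): modified={a.txt, b.txt, d.txt} staged={none}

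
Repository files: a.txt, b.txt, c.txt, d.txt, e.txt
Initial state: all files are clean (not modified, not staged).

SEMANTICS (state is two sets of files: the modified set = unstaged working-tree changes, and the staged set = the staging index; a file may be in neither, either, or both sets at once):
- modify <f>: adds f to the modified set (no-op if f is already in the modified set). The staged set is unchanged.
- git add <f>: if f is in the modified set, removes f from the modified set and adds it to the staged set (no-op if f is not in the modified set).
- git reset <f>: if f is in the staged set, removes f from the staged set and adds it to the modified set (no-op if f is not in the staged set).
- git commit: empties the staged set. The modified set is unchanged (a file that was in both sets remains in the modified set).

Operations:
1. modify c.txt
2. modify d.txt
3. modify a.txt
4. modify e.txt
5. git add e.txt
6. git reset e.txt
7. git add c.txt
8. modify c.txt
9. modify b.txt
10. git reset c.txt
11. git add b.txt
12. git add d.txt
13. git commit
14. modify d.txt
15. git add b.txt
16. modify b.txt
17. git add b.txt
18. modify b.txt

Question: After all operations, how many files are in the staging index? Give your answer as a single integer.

Answer: 1

Derivation:
After op 1 (modify c.txt): modified={c.txt} staged={none}
After op 2 (modify d.txt): modified={c.txt, d.txt} staged={none}
After op 3 (modify a.txt): modified={a.txt, c.txt, d.txt} staged={none}
After op 4 (modify e.txt): modified={a.txt, c.txt, d.txt, e.txt} staged={none}
After op 5 (git add e.txt): modified={a.txt, c.txt, d.txt} staged={e.txt}
After op 6 (git reset e.txt): modified={a.txt, c.txt, d.txt, e.txt} staged={none}
After op 7 (git add c.txt): modified={a.txt, d.txt, e.txt} staged={c.txt}
After op 8 (modify c.txt): modified={a.txt, c.txt, d.txt, e.txt} staged={c.txt}
After op 9 (modify b.txt): modified={a.txt, b.txt, c.txt, d.txt, e.txt} staged={c.txt}
After op 10 (git reset c.txt): modified={a.txt, b.txt, c.txt, d.txt, e.txt} staged={none}
After op 11 (git add b.txt): modified={a.txt, c.txt, d.txt, e.txt} staged={b.txt}
After op 12 (git add d.txt): modified={a.txt, c.txt, e.txt} staged={b.txt, d.txt}
After op 13 (git commit): modified={a.txt, c.txt, e.txt} staged={none}
After op 14 (modify d.txt): modified={a.txt, c.txt, d.txt, e.txt} staged={none}
After op 15 (git add b.txt): modified={a.txt, c.txt, d.txt, e.txt} staged={none}
After op 16 (modify b.txt): modified={a.txt, b.txt, c.txt, d.txt, e.txt} staged={none}
After op 17 (git add b.txt): modified={a.txt, c.txt, d.txt, e.txt} staged={b.txt}
After op 18 (modify b.txt): modified={a.txt, b.txt, c.txt, d.txt, e.txt} staged={b.txt}
Final staged set: {b.txt} -> count=1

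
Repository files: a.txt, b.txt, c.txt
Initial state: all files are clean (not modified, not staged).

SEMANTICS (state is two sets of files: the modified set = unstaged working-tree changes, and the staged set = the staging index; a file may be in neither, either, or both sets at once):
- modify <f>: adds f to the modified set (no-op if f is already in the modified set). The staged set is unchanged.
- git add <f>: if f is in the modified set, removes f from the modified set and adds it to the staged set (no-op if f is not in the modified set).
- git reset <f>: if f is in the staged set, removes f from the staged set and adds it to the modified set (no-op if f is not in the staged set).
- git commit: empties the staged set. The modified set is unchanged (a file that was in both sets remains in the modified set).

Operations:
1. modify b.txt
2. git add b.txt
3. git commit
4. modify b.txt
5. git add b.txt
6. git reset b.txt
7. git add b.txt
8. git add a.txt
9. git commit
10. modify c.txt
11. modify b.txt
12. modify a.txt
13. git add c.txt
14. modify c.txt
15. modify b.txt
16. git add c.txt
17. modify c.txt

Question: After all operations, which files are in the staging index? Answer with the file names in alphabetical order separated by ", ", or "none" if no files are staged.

Answer: c.txt

Derivation:
After op 1 (modify b.txt): modified={b.txt} staged={none}
After op 2 (git add b.txt): modified={none} staged={b.txt}
After op 3 (git commit): modified={none} staged={none}
After op 4 (modify b.txt): modified={b.txt} staged={none}
After op 5 (git add b.txt): modified={none} staged={b.txt}
After op 6 (git reset b.txt): modified={b.txt} staged={none}
After op 7 (git add b.txt): modified={none} staged={b.txt}
After op 8 (git add a.txt): modified={none} staged={b.txt}
After op 9 (git commit): modified={none} staged={none}
After op 10 (modify c.txt): modified={c.txt} staged={none}
After op 11 (modify b.txt): modified={b.txt, c.txt} staged={none}
After op 12 (modify a.txt): modified={a.txt, b.txt, c.txt} staged={none}
After op 13 (git add c.txt): modified={a.txt, b.txt} staged={c.txt}
After op 14 (modify c.txt): modified={a.txt, b.txt, c.txt} staged={c.txt}
After op 15 (modify b.txt): modified={a.txt, b.txt, c.txt} staged={c.txt}
After op 16 (git add c.txt): modified={a.txt, b.txt} staged={c.txt}
After op 17 (modify c.txt): modified={a.txt, b.txt, c.txt} staged={c.txt}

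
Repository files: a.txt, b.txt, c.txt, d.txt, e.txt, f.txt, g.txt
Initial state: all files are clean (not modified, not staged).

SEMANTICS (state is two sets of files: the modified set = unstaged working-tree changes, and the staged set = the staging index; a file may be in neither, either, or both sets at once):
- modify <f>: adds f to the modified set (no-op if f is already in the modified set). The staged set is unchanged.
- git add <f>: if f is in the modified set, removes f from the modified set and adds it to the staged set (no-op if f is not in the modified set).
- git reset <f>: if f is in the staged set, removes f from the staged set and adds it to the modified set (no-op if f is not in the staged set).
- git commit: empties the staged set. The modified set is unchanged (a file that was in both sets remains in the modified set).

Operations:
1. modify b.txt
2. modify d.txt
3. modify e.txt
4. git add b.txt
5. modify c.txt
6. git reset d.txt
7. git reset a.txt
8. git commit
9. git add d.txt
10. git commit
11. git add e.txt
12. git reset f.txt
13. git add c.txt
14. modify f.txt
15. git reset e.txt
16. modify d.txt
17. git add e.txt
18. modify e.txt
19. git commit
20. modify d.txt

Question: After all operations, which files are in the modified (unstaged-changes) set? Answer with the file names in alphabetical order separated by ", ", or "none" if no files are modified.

After op 1 (modify b.txt): modified={b.txt} staged={none}
After op 2 (modify d.txt): modified={b.txt, d.txt} staged={none}
After op 3 (modify e.txt): modified={b.txt, d.txt, e.txt} staged={none}
After op 4 (git add b.txt): modified={d.txt, e.txt} staged={b.txt}
After op 5 (modify c.txt): modified={c.txt, d.txt, e.txt} staged={b.txt}
After op 6 (git reset d.txt): modified={c.txt, d.txt, e.txt} staged={b.txt}
After op 7 (git reset a.txt): modified={c.txt, d.txt, e.txt} staged={b.txt}
After op 8 (git commit): modified={c.txt, d.txt, e.txt} staged={none}
After op 9 (git add d.txt): modified={c.txt, e.txt} staged={d.txt}
After op 10 (git commit): modified={c.txt, e.txt} staged={none}
After op 11 (git add e.txt): modified={c.txt} staged={e.txt}
After op 12 (git reset f.txt): modified={c.txt} staged={e.txt}
After op 13 (git add c.txt): modified={none} staged={c.txt, e.txt}
After op 14 (modify f.txt): modified={f.txt} staged={c.txt, e.txt}
After op 15 (git reset e.txt): modified={e.txt, f.txt} staged={c.txt}
After op 16 (modify d.txt): modified={d.txt, e.txt, f.txt} staged={c.txt}
After op 17 (git add e.txt): modified={d.txt, f.txt} staged={c.txt, e.txt}
After op 18 (modify e.txt): modified={d.txt, e.txt, f.txt} staged={c.txt, e.txt}
After op 19 (git commit): modified={d.txt, e.txt, f.txt} staged={none}
After op 20 (modify d.txt): modified={d.txt, e.txt, f.txt} staged={none}

Answer: d.txt, e.txt, f.txt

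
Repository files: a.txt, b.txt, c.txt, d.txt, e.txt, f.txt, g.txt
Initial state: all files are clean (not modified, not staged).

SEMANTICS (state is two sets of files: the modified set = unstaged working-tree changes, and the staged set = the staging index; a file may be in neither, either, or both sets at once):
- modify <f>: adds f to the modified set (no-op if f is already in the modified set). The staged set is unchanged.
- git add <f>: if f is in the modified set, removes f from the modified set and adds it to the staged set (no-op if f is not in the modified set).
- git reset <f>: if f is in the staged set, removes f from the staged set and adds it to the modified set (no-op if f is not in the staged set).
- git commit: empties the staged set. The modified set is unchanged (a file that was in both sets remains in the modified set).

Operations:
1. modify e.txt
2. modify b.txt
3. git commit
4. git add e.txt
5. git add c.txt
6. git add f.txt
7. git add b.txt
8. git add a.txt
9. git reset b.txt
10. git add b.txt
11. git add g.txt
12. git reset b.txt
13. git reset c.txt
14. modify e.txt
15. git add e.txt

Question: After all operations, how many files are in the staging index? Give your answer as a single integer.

After op 1 (modify e.txt): modified={e.txt} staged={none}
After op 2 (modify b.txt): modified={b.txt, e.txt} staged={none}
After op 3 (git commit): modified={b.txt, e.txt} staged={none}
After op 4 (git add e.txt): modified={b.txt} staged={e.txt}
After op 5 (git add c.txt): modified={b.txt} staged={e.txt}
After op 6 (git add f.txt): modified={b.txt} staged={e.txt}
After op 7 (git add b.txt): modified={none} staged={b.txt, e.txt}
After op 8 (git add a.txt): modified={none} staged={b.txt, e.txt}
After op 9 (git reset b.txt): modified={b.txt} staged={e.txt}
After op 10 (git add b.txt): modified={none} staged={b.txt, e.txt}
After op 11 (git add g.txt): modified={none} staged={b.txt, e.txt}
After op 12 (git reset b.txt): modified={b.txt} staged={e.txt}
After op 13 (git reset c.txt): modified={b.txt} staged={e.txt}
After op 14 (modify e.txt): modified={b.txt, e.txt} staged={e.txt}
After op 15 (git add e.txt): modified={b.txt} staged={e.txt}
Final staged set: {e.txt} -> count=1

Answer: 1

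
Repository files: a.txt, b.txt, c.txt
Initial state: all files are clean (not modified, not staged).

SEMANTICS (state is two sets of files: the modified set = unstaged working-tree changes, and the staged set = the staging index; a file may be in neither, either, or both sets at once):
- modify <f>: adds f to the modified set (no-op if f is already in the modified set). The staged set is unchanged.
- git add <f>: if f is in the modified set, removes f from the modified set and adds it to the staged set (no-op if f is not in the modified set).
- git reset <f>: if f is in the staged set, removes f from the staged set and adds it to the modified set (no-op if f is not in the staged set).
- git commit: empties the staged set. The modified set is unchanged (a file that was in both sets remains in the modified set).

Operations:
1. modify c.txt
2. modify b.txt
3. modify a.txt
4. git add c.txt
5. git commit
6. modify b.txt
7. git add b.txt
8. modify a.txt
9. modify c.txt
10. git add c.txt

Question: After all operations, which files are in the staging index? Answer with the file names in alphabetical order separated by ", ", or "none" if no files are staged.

After op 1 (modify c.txt): modified={c.txt} staged={none}
After op 2 (modify b.txt): modified={b.txt, c.txt} staged={none}
After op 3 (modify a.txt): modified={a.txt, b.txt, c.txt} staged={none}
After op 4 (git add c.txt): modified={a.txt, b.txt} staged={c.txt}
After op 5 (git commit): modified={a.txt, b.txt} staged={none}
After op 6 (modify b.txt): modified={a.txt, b.txt} staged={none}
After op 7 (git add b.txt): modified={a.txt} staged={b.txt}
After op 8 (modify a.txt): modified={a.txt} staged={b.txt}
After op 9 (modify c.txt): modified={a.txt, c.txt} staged={b.txt}
After op 10 (git add c.txt): modified={a.txt} staged={b.txt, c.txt}

Answer: b.txt, c.txt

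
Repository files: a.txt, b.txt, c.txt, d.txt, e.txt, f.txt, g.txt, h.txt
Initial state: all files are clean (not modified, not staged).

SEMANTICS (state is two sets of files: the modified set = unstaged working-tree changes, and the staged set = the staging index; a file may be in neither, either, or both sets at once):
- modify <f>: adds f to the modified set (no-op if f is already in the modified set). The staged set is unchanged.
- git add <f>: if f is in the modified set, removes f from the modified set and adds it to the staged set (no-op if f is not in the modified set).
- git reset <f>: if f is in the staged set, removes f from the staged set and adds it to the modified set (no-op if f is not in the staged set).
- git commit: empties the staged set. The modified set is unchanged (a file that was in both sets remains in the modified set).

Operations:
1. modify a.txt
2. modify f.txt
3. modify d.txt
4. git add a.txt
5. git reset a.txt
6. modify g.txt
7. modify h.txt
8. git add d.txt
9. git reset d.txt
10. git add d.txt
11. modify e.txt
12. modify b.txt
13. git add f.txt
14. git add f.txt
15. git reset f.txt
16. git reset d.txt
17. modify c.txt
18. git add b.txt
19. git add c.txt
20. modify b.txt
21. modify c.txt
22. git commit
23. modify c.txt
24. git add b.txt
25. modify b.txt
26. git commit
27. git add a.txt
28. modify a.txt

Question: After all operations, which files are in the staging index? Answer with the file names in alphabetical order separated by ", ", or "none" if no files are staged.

After op 1 (modify a.txt): modified={a.txt} staged={none}
After op 2 (modify f.txt): modified={a.txt, f.txt} staged={none}
After op 3 (modify d.txt): modified={a.txt, d.txt, f.txt} staged={none}
After op 4 (git add a.txt): modified={d.txt, f.txt} staged={a.txt}
After op 5 (git reset a.txt): modified={a.txt, d.txt, f.txt} staged={none}
After op 6 (modify g.txt): modified={a.txt, d.txt, f.txt, g.txt} staged={none}
After op 7 (modify h.txt): modified={a.txt, d.txt, f.txt, g.txt, h.txt} staged={none}
After op 8 (git add d.txt): modified={a.txt, f.txt, g.txt, h.txt} staged={d.txt}
After op 9 (git reset d.txt): modified={a.txt, d.txt, f.txt, g.txt, h.txt} staged={none}
After op 10 (git add d.txt): modified={a.txt, f.txt, g.txt, h.txt} staged={d.txt}
After op 11 (modify e.txt): modified={a.txt, e.txt, f.txt, g.txt, h.txt} staged={d.txt}
After op 12 (modify b.txt): modified={a.txt, b.txt, e.txt, f.txt, g.txt, h.txt} staged={d.txt}
After op 13 (git add f.txt): modified={a.txt, b.txt, e.txt, g.txt, h.txt} staged={d.txt, f.txt}
After op 14 (git add f.txt): modified={a.txt, b.txt, e.txt, g.txt, h.txt} staged={d.txt, f.txt}
After op 15 (git reset f.txt): modified={a.txt, b.txt, e.txt, f.txt, g.txt, h.txt} staged={d.txt}
After op 16 (git reset d.txt): modified={a.txt, b.txt, d.txt, e.txt, f.txt, g.txt, h.txt} staged={none}
After op 17 (modify c.txt): modified={a.txt, b.txt, c.txt, d.txt, e.txt, f.txt, g.txt, h.txt} staged={none}
After op 18 (git add b.txt): modified={a.txt, c.txt, d.txt, e.txt, f.txt, g.txt, h.txt} staged={b.txt}
After op 19 (git add c.txt): modified={a.txt, d.txt, e.txt, f.txt, g.txt, h.txt} staged={b.txt, c.txt}
After op 20 (modify b.txt): modified={a.txt, b.txt, d.txt, e.txt, f.txt, g.txt, h.txt} staged={b.txt, c.txt}
After op 21 (modify c.txt): modified={a.txt, b.txt, c.txt, d.txt, e.txt, f.txt, g.txt, h.txt} staged={b.txt, c.txt}
After op 22 (git commit): modified={a.txt, b.txt, c.txt, d.txt, e.txt, f.txt, g.txt, h.txt} staged={none}
After op 23 (modify c.txt): modified={a.txt, b.txt, c.txt, d.txt, e.txt, f.txt, g.txt, h.txt} staged={none}
After op 24 (git add b.txt): modified={a.txt, c.txt, d.txt, e.txt, f.txt, g.txt, h.txt} staged={b.txt}
After op 25 (modify b.txt): modified={a.txt, b.txt, c.txt, d.txt, e.txt, f.txt, g.txt, h.txt} staged={b.txt}
After op 26 (git commit): modified={a.txt, b.txt, c.txt, d.txt, e.txt, f.txt, g.txt, h.txt} staged={none}
After op 27 (git add a.txt): modified={b.txt, c.txt, d.txt, e.txt, f.txt, g.txt, h.txt} staged={a.txt}
After op 28 (modify a.txt): modified={a.txt, b.txt, c.txt, d.txt, e.txt, f.txt, g.txt, h.txt} staged={a.txt}

Answer: a.txt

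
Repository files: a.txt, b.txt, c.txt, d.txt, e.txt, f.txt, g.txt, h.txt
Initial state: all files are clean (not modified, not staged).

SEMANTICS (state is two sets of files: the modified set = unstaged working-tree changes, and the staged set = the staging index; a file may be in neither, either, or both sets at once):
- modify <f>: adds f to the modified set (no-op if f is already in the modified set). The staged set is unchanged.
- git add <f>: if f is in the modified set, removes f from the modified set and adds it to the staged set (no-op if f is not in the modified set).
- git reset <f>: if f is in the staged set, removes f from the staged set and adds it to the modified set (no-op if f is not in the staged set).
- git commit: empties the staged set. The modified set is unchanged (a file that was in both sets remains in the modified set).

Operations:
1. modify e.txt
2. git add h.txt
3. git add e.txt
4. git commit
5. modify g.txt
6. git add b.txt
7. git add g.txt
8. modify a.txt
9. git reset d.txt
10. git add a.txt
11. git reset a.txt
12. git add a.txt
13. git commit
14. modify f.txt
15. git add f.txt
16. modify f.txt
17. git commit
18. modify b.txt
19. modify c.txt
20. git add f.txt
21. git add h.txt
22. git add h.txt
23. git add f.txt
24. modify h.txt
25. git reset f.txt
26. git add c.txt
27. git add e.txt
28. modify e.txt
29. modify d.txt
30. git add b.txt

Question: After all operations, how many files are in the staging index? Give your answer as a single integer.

After op 1 (modify e.txt): modified={e.txt} staged={none}
After op 2 (git add h.txt): modified={e.txt} staged={none}
After op 3 (git add e.txt): modified={none} staged={e.txt}
After op 4 (git commit): modified={none} staged={none}
After op 5 (modify g.txt): modified={g.txt} staged={none}
After op 6 (git add b.txt): modified={g.txt} staged={none}
After op 7 (git add g.txt): modified={none} staged={g.txt}
After op 8 (modify a.txt): modified={a.txt} staged={g.txt}
After op 9 (git reset d.txt): modified={a.txt} staged={g.txt}
After op 10 (git add a.txt): modified={none} staged={a.txt, g.txt}
After op 11 (git reset a.txt): modified={a.txt} staged={g.txt}
After op 12 (git add a.txt): modified={none} staged={a.txt, g.txt}
After op 13 (git commit): modified={none} staged={none}
After op 14 (modify f.txt): modified={f.txt} staged={none}
After op 15 (git add f.txt): modified={none} staged={f.txt}
After op 16 (modify f.txt): modified={f.txt} staged={f.txt}
After op 17 (git commit): modified={f.txt} staged={none}
After op 18 (modify b.txt): modified={b.txt, f.txt} staged={none}
After op 19 (modify c.txt): modified={b.txt, c.txt, f.txt} staged={none}
After op 20 (git add f.txt): modified={b.txt, c.txt} staged={f.txt}
After op 21 (git add h.txt): modified={b.txt, c.txt} staged={f.txt}
After op 22 (git add h.txt): modified={b.txt, c.txt} staged={f.txt}
After op 23 (git add f.txt): modified={b.txt, c.txt} staged={f.txt}
After op 24 (modify h.txt): modified={b.txt, c.txt, h.txt} staged={f.txt}
After op 25 (git reset f.txt): modified={b.txt, c.txt, f.txt, h.txt} staged={none}
After op 26 (git add c.txt): modified={b.txt, f.txt, h.txt} staged={c.txt}
After op 27 (git add e.txt): modified={b.txt, f.txt, h.txt} staged={c.txt}
After op 28 (modify e.txt): modified={b.txt, e.txt, f.txt, h.txt} staged={c.txt}
After op 29 (modify d.txt): modified={b.txt, d.txt, e.txt, f.txt, h.txt} staged={c.txt}
After op 30 (git add b.txt): modified={d.txt, e.txt, f.txt, h.txt} staged={b.txt, c.txt}
Final staged set: {b.txt, c.txt} -> count=2

Answer: 2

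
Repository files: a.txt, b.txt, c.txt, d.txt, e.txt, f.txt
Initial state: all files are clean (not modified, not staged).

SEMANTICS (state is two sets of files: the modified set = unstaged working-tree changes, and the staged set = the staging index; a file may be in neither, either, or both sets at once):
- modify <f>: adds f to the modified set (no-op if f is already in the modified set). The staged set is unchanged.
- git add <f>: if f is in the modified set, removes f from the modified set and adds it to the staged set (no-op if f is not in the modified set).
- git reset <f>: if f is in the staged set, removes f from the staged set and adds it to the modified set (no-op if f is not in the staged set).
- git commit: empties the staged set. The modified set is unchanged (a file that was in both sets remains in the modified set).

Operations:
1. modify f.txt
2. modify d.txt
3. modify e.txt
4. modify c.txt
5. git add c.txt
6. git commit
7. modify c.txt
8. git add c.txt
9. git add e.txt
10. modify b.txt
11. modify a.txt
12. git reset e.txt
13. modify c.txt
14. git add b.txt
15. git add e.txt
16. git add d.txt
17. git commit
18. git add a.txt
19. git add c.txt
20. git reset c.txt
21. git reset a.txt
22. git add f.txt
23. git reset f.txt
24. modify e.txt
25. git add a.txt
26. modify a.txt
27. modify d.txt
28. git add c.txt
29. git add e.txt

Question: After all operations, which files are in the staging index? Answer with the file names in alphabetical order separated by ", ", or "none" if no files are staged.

After op 1 (modify f.txt): modified={f.txt} staged={none}
After op 2 (modify d.txt): modified={d.txt, f.txt} staged={none}
After op 3 (modify e.txt): modified={d.txt, e.txt, f.txt} staged={none}
After op 4 (modify c.txt): modified={c.txt, d.txt, e.txt, f.txt} staged={none}
After op 5 (git add c.txt): modified={d.txt, e.txt, f.txt} staged={c.txt}
After op 6 (git commit): modified={d.txt, e.txt, f.txt} staged={none}
After op 7 (modify c.txt): modified={c.txt, d.txt, e.txt, f.txt} staged={none}
After op 8 (git add c.txt): modified={d.txt, e.txt, f.txt} staged={c.txt}
After op 9 (git add e.txt): modified={d.txt, f.txt} staged={c.txt, e.txt}
After op 10 (modify b.txt): modified={b.txt, d.txt, f.txt} staged={c.txt, e.txt}
After op 11 (modify a.txt): modified={a.txt, b.txt, d.txt, f.txt} staged={c.txt, e.txt}
After op 12 (git reset e.txt): modified={a.txt, b.txt, d.txt, e.txt, f.txt} staged={c.txt}
After op 13 (modify c.txt): modified={a.txt, b.txt, c.txt, d.txt, e.txt, f.txt} staged={c.txt}
After op 14 (git add b.txt): modified={a.txt, c.txt, d.txt, e.txt, f.txt} staged={b.txt, c.txt}
After op 15 (git add e.txt): modified={a.txt, c.txt, d.txt, f.txt} staged={b.txt, c.txt, e.txt}
After op 16 (git add d.txt): modified={a.txt, c.txt, f.txt} staged={b.txt, c.txt, d.txt, e.txt}
After op 17 (git commit): modified={a.txt, c.txt, f.txt} staged={none}
After op 18 (git add a.txt): modified={c.txt, f.txt} staged={a.txt}
After op 19 (git add c.txt): modified={f.txt} staged={a.txt, c.txt}
After op 20 (git reset c.txt): modified={c.txt, f.txt} staged={a.txt}
After op 21 (git reset a.txt): modified={a.txt, c.txt, f.txt} staged={none}
After op 22 (git add f.txt): modified={a.txt, c.txt} staged={f.txt}
After op 23 (git reset f.txt): modified={a.txt, c.txt, f.txt} staged={none}
After op 24 (modify e.txt): modified={a.txt, c.txt, e.txt, f.txt} staged={none}
After op 25 (git add a.txt): modified={c.txt, e.txt, f.txt} staged={a.txt}
After op 26 (modify a.txt): modified={a.txt, c.txt, e.txt, f.txt} staged={a.txt}
After op 27 (modify d.txt): modified={a.txt, c.txt, d.txt, e.txt, f.txt} staged={a.txt}
After op 28 (git add c.txt): modified={a.txt, d.txt, e.txt, f.txt} staged={a.txt, c.txt}
After op 29 (git add e.txt): modified={a.txt, d.txt, f.txt} staged={a.txt, c.txt, e.txt}

Answer: a.txt, c.txt, e.txt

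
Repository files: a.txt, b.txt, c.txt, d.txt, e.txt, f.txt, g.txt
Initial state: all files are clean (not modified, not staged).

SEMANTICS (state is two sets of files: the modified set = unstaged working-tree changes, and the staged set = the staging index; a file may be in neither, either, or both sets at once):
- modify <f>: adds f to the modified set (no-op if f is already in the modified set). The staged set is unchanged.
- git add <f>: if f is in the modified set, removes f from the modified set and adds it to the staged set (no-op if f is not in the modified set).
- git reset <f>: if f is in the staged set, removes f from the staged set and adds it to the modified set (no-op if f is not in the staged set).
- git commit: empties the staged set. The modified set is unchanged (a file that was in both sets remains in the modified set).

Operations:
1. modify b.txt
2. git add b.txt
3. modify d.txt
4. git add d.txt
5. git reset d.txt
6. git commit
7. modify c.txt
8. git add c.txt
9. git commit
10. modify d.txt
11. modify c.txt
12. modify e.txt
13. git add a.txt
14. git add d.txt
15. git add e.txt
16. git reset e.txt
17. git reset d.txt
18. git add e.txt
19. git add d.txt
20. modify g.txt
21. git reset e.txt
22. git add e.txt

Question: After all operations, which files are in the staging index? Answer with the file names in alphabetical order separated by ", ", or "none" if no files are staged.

After op 1 (modify b.txt): modified={b.txt} staged={none}
After op 2 (git add b.txt): modified={none} staged={b.txt}
After op 3 (modify d.txt): modified={d.txt} staged={b.txt}
After op 4 (git add d.txt): modified={none} staged={b.txt, d.txt}
After op 5 (git reset d.txt): modified={d.txt} staged={b.txt}
After op 6 (git commit): modified={d.txt} staged={none}
After op 7 (modify c.txt): modified={c.txt, d.txt} staged={none}
After op 8 (git add c.txt): modified={d.txt} staged={c.txt}
After op 9 (git commit): modified={d.txt} staged={none}
After op 10 (modify d.txt): modified={d.txt} staged={none}
After op 11 (modify c.txt): modified={c.txt, d.txt} staged={none}
After op 12 (modify e.txt): modified={c.txt, d.txt, e.txt} staged={none}
After op 13 (git add a.txt): modified={c.txt, d.txt, e.txt} staged={none}
After op 14 (git add d.txt): modified={c.txt, e.txt} staged={d.txt}
After op 15 (git add e.txt): modified={c.txt} staged={d.txt, e.txt}
After op 16 (git reset e.txt): modified={c.txt, e.txt} staged={d.txt}
After op 17 (git reset d.txt): modified={c.txt, d.txt, e.txt} staged={none}
After op 18 (git add e.txt): modified={c.txt, d.txt} staged={e.txt}
After op 19 (git add d.txt): modified={c.txt} staged={d.txt, e.txt}
After op 20 (modify g.txt): modified={c.txt, g.txt} staged={d.txt, e.txt}
After op 21 (git reset e.txt): modified={c.txt, e.txt, g.txt} staged={d.txt}
After op 22 (git add e.txt): modified={c.txt, g.txt} staged={d.txt, e.txt}

Answer: d.txt, e.txt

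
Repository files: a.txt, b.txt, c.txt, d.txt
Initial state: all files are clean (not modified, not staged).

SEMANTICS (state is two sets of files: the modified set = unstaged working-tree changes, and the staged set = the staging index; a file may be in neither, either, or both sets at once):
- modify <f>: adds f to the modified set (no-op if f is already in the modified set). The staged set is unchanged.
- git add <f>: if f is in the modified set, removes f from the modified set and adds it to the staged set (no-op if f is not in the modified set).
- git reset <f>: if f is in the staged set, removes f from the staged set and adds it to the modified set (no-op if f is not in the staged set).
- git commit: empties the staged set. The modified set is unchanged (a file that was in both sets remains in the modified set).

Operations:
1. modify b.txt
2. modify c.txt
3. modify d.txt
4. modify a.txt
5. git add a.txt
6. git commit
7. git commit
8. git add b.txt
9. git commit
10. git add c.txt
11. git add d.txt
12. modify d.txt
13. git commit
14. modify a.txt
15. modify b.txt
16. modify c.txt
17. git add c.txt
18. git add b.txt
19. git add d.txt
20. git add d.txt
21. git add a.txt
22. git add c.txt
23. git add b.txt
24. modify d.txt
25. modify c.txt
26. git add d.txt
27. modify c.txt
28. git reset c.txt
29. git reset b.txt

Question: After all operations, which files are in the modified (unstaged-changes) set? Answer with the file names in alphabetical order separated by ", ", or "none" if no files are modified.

After op 1 (modify b.txt): modified={b.txt} staged={none}
After op 2 (modify c.txt): modified={b.txt, c.txt} staged={none}
After op 3 (modify d.txt): modified={b.txt, c.txt, d.txt} staged={none}
After op 4 (modify a.txt): modified={a.txt, b.txt, c.txt, d.txt} staged={none}
After op 5 (git add a.txt): modified={b.txt, c.txt, d.txt} staged={a.txt}
After op 6 (git commit): modified={b.txt, c.txt, d.txt} staged={none}
After op 7 (git commit): modified={b.txt, c.txt, d.txt} staged={none}
After op 8 (git add b.txt): modified={c.txt, d.txt} staged={b.txt}
After op 9 (git commit): modified={c.txt, d.txt} staged={none}
After op 10 (git add c.txt): modified={d.txt} staged={c.txt}
After op 11 (git add d.txt): modified={none} staged={c.txt, d.txt}
After op 12 (modify d.txt): modified={d.txt} staged={c.txt, d.txt}
After op 13 (git commit): modified={d.txt} staged={none}
After op 14 (modify a.txt): modified={a.txt, d.txt} staged={none}
After op 15 (modify b.txt): modified={a.txt, b.txt, d.txt} staged={none}
After op 16 (modify c.txt): modified={a.txt, b.txt, c.txt, d.txt} staged={none}
After op 17 (git add c.txt): modified={a.txt, b.txt, d.txt} staged={c.txt}
After op 18 (git add b.txt): modified={a.txt, d.txt} staged={b.txt, c.txt}
After op 19 (git add d.txt): modified={a.txt} staged={b.txt, c.txt, d.txt}
After op 20 (git add d.txt): modified={a.txt} staged={b.txt, c.txt, d.txt}
After op 21 (git add a.txt): modified={none} staged={a.txt, b.txt, c.txt, d.txt}
After op 22 (git add c.txt): modified={none} staged={a.txt, b.txt, c.txt, d.txt}
After op 23 (git add b.txt): modified={none} staged={a.txt, b.txt, c.txt, d.txt}
After op 24 (modify d.txt): modified={d.txt} staged={a.txt, b.txt, c.txt, d.txt}
After op 25 (modify c.txt): modified={c.txt, d.txt} staged={a.txt, b.txt, c.txt, d.txt}
After op 26 (git add d.txt): modified={c.txt} staged={a.txt, b.txt, c.txt, d.txt}
After op 27 (modify c.txt): modified={c.txt} staged={a.txt, b.txt, c.txt, d.txt}
After op 28 (git reset c.txt): modified={c.txt} staged={a.txt, b.txt, d.txt}
After op 29 (git reset b.txt): modified={b.txt, c.txt} staged={a.txt, d.txt}

Answer: b.txt, c.txt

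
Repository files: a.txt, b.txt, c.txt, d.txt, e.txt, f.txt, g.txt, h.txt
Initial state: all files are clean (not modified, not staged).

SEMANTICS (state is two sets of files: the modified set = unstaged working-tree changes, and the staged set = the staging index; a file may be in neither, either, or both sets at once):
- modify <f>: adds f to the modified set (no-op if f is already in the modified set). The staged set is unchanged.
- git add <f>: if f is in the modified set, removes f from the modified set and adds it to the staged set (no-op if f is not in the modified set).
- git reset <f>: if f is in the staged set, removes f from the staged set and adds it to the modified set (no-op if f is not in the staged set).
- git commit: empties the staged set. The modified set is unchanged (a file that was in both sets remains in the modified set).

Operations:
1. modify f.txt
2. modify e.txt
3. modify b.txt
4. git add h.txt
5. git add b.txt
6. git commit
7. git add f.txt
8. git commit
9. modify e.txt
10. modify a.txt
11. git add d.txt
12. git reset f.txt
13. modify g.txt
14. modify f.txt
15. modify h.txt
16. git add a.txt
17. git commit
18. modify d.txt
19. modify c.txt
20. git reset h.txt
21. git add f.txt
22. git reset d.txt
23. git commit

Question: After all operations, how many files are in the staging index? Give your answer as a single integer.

Answer: 0

Derivation:
After op 1 (modify f.txt): modified={f.txt} staged={none}
After op 2 (modify e.txt): modified={e.txt, f.txt} staged={none}
After op 3 (modify b.txt): modified={b.txt, e.txt, f.txt} staged={none}
After op 4 (git add h.txt): modified={b.txt, e.txt, f.txt} staged={none}
After op 5 (git add b.txt): modified={e.txt, f.txt} staged={b.txt}
After op 6 (git commit): modified={e.txt, f.txt} staged={none}
After op 7 (git add f.txt): modified={e.txt} staged={f.txt}
After op 8 (git commit): modified={e.txt} staged={none}
After op 9 (modify e.txt): modified={e.txt} staged={none}
After op 10 (modify a.txt): modified={a.txt, e.txt} staged={none}
After op 11 (git add d.txt): modified={a.txt, e.txt} staged={none}
After op 12 (git reset f.txt): modified={a.txt, e.txt} staged={none}
After op 13 (modify g.txt): modified={a.txt, e.txt, g.txt} staged={none}
After op 14 (modify f.txt): modified={a.txt, e.txt, f.txt, g.txt} staged={none}
After op 15 (modify h.txt): modified={a.txt, e.txt, f.txt, g.txt, h.txt} staged={none}
After op 16 (git add a.txt): modified={e.txt, f.txt, g.txt, h.txt} staged={a.txt}
After op 17 (git commit): modified={e.txt, f.txt, g.txt, h.txt} staged={none}
After op 18 (modify d.txt): modified={d.txt, e.txt, f.txt, g.txt, h.txt} staged={none}
After op 19 (modify c.txt): modified={c.txt, d.txt, e.txt, f.txt, g.txt, h.txt} staged={none}
After op 20 (git reset h.txt): modified={c.txt, d.txt, e.txt, f.txt, g.txt, h.txt} staged={none}
After op 21 (git add f.txt): modified={c.txt, d.txt, e.txt, g.txt, h.txt} staged={f.txt}
After op 22 (git reset d.txt): modified={c.txt, d.txt, e.txt, g.txt, h.txt} staged={f.txt}
After op 23 (git commit): modified={c.txt, d.txt, e.txt, g.txt, h.txt} staged={none}
Final staged set: {none} -> count=0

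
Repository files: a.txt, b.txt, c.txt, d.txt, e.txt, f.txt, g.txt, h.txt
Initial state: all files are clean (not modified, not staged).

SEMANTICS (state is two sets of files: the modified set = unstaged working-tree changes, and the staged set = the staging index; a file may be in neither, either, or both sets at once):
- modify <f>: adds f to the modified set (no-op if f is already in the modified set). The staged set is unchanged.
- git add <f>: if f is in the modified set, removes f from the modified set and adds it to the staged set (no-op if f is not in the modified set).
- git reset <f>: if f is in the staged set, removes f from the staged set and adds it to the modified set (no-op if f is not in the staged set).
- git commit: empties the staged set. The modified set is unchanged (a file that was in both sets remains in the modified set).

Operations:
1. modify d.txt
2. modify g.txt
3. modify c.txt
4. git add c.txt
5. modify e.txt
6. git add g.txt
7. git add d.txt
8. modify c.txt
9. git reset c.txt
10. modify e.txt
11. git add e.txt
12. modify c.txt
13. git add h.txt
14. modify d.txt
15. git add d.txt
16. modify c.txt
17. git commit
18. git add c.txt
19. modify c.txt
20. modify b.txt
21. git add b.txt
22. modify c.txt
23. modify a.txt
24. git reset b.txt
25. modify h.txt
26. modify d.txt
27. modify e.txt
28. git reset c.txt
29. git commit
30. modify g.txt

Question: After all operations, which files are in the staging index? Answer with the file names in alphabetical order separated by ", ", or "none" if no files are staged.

Answer: none

Derivation:
After op 1 (modify d.txt): modified={d.txt} staged={none}
After op 2 (modify g.txt): modified={d.txt, g.txt} staged={none}
After op 3 (modify c.txt): modified={c.txt, d.txt, g.txt} staged={none}
After op 4 (git add c.txt): modified={d.txt, g.txt} staged={c.txt}
After op 5 (modify e.txt): modified={d.txt, e.txt, g.txt} staged={c.txt}
After op 6 (git add g.txt): modified={d.txt, e.txt} staged={c.txt, g.txt}
After op 7 (git add d.txt): modified={e.txt} staged={c.txt, d.txt, g.txt}
After op 8 (modify c.txt): modified={c.txt, e.txt} staged={c.txt, d.txt, g.txt}
After op 9 (git reset c.txt): modified={c.txt, e.txt} staged={d.txt, g.txt}
After op 10 (modify e.txt): modified={c.txt, e.txt} staged={d.txt, g.txt}
After op 11 (git add e.txt): modified={c.txt} staged={d.txt, e.txt, g.txt}
After op 12 (modify c.txt): modified={c.txt} staged={d.txt, e.txt, g.txt}
After op 13 (git add h.txt): modified={c.txt} staged={d.txt, e.txt, g.txt}
After op 14 (modify d.txt): modified={c.txt, d.txt} staged={d.txt, e.txt, g.txt}
After op 15 (git add d.txt): modified={c.txt} staged={d.txt, e.txt, g.txt}
After op 16 (modify c.txt): modified={c.txt} staged={d.txt, e.txt, g.txt}
After op 17 (git commit): modified={c.txt} staged={none}
After op 18 (git add c.txt): modified={none} staged={c.txt}
After op 19 (modify c.txt): modified={c.txt} staged={c.txt}
After op 20 (modify b.txt): modified={b.txt, c.txt} staged={c.txt}
After op 21 (git add b.txt): modified={c.txt} staged={b.txt, c.txt}
After op 22 (modify c.txt): modified={c.txt} staged={b.txt, c.txt}
After op 23 (modify a.txt): modified={a.txt, c.txt} staged={b.txt, c.txt}
After op 24 (git reset b.txt): modified={a.txt, b.txt, c.txt} staged={c.txt}
After op 25 (modify h.txt): modified={a.txt, b.txt, c.txt, h.txt} staged={c.txt}
After op 26 (modify d.txt): modified={a.txt, b.txt, c.txt, d.txt, h.txt} staged={c.txt}
After op 27 (modify e.txt): modified={a.txt, b.txt, c.txt, d.txt, e.txt, h.txt} staged={c.txt}
After op 28 (git reset c.txt): modified={a.txt, b.txt, c.txt, d.txt, e.txt, h.txt} staged={none}
After op 29 (git commit): modified={a.txt, b.txt, c.txt, d.txt, e.txt, h.txt} staged={none}
After op 30 (modify g.txt): modified={a.txt, b.txt, c.txt, d.txt, e.txt, g.txt, h.txt} staged={none}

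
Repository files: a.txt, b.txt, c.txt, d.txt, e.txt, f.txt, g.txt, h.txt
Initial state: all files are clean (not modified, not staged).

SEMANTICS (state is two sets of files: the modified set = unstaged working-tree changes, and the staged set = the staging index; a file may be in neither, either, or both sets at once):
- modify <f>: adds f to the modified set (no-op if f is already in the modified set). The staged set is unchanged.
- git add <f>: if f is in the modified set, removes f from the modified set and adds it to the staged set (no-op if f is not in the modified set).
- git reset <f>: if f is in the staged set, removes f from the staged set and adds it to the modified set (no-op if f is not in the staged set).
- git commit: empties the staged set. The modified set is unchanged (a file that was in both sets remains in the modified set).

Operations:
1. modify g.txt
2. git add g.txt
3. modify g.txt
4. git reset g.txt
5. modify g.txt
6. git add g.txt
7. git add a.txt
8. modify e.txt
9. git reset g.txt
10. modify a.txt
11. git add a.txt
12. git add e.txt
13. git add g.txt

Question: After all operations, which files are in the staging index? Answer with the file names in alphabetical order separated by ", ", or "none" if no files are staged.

Answer: a.txt, e.txt, g.txt

Derivation:
After op 1 (modify g.txt): modified={g.txt} staged={none}
After op 2 (git add g.txt): modified={none} staged={g.txt}
After op 3 (modify g.txt): modified={g.txt} staged={g.txt}
After op 4 (git reset g.txt): modified={g.txt} staged={none}
After op 5 (modify g.txt): modified={g.txt} staged={none}
After op 6 (git add g.txt): modified={none} staged={g.txt}
After op 7 (git add a.txt): modified={none} staged={g.txt}
After op 8 (modify e.txt): modified={e.txt} staged={g.txt}
After op 9 (git reset g.txt): modified={e.txt, g.txt} staged={none}
After op 10 (modify a.txt): modified={a.txt, e.txt, g.txt} staged={none}
After op 11 (git add a.txt): modified={e.txt, g.txt} staged={a.txt}
After op 12 (git add e.txt): modified={g.txt} staged={a.txt, e.txt}
After op 13 (git add g.txt): modified={none} staged={a.txt, e.txt, g.txt}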